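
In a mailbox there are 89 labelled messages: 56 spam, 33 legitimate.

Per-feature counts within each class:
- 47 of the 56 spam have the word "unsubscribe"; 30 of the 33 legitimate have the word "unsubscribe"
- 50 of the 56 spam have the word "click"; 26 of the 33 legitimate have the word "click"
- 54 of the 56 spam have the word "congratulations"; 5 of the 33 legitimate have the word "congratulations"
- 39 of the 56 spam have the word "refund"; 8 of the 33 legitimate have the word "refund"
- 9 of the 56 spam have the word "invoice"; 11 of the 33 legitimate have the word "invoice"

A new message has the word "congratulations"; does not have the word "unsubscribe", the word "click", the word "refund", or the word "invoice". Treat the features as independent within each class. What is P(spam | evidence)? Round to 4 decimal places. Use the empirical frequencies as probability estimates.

0.8295

spam: (56/89) × (9/56) × (6/56) × (54/56) × (17/56) × (47/56) ≈ 0.0026619
legitimate: (33/89) × (3/33) × (7/33) × (5/33) × (25/33) × (22/33) ≈ 0.00054715
P(spam | x) = 0.0026619 / 0.00320905 ≈ 0.8295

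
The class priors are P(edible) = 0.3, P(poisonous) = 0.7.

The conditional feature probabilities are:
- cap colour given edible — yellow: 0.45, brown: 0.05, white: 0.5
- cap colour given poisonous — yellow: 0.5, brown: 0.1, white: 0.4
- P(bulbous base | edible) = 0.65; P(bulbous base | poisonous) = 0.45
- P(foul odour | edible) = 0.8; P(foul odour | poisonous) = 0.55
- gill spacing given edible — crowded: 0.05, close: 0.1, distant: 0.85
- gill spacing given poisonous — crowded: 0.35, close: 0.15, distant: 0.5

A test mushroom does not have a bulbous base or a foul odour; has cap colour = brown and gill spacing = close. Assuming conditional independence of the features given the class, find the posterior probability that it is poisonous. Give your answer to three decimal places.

0.961

edible: 0.3 × 0.05 × (1−0.65) × (1−0.8) × 0.1 = 0.000105
poisonous: 0.7 × 0.1 × (1−0.45) × (1−0.55) × 0.15 = 0.00259875
P(poisonous | x) = 0.00259875 / 0.00270375 ≈ 0.961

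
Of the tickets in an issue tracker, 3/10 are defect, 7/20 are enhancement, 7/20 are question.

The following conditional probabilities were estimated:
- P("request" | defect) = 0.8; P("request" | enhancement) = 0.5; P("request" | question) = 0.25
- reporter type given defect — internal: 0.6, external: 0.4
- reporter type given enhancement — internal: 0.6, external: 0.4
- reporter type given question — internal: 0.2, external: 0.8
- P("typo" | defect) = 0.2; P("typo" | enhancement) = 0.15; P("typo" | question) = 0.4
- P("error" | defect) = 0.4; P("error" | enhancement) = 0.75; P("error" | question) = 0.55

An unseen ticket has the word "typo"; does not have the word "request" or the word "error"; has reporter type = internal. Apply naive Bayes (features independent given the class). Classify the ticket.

question

defect: 0.3 × (1−0.8) × 0.6 × 0.2 × (1−0.4) = 0.00432
enhancement: 0.35 × (1−0.5) × 0.6 × 0.15 × (1−0.75) = 0.0039375
question: 0.35 × (1−0.25) × 0.2 × 0.4 × (1−0.55) = 0.00945
Highest score → question.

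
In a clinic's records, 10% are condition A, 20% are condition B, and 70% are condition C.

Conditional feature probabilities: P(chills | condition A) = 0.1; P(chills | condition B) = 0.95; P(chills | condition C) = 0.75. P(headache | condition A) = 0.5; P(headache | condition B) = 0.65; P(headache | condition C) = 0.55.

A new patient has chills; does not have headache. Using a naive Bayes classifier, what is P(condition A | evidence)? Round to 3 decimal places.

condition A: 0.1 × 0.1 × (1−0.5) = 0.005
condition B: 0.2 × 0.95 × (1−0.65) = 0.0665
condition C: 0.7 × 0.75 × (1−0.55) = 0.23625
P(condition A | x) = 0.005 / 0.30775 ≈ 0.016

0.016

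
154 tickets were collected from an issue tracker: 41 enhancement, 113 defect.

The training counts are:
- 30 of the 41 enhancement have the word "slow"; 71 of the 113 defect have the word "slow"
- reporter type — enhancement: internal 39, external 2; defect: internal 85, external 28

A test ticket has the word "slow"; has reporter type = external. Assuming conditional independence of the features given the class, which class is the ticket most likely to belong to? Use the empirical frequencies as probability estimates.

enhancement: (41/154) × (30/41) × (2/41) ≈ 0.00950269
defect: (113/154) × (71/113) × (28/113) ≈ 0.11424
Highest score → defect.

defect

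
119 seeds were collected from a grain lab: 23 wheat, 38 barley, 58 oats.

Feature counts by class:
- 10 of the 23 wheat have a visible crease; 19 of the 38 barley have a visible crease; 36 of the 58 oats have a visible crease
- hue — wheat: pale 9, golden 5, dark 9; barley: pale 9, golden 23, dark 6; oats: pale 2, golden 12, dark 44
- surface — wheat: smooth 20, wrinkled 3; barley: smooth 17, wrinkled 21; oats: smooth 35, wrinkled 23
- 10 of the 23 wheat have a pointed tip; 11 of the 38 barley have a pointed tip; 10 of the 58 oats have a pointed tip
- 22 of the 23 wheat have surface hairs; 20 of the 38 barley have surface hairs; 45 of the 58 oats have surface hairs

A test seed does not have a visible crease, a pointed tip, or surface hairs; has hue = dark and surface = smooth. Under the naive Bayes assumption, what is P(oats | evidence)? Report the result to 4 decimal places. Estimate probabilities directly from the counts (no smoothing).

0.7692

wheat: (23/119) × (13/23) × (9/23) × (20/23) × (13/23) × (1/23) ≈ 0.000913484
barley: (38/119) × (19/38) × (6/38) × (17/38) × (27/38) × (18/38) ≈ 0.00379585
oats: (58/119) × (22/58) × (44/58) × (35/58) × (48/58) × (13/58) ≈ 0.0156989
P(oats | x) = 0.0156989 / 0.020408234 ≈ 0.7692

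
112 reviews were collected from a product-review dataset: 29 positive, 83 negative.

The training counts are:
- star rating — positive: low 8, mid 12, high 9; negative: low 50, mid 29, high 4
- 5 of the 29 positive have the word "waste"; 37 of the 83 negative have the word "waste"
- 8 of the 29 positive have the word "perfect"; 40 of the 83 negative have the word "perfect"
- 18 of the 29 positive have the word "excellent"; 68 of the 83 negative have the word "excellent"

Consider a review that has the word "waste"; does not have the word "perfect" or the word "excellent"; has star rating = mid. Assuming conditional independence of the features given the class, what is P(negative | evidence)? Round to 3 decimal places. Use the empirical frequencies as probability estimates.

0.680

positive: (29/112) × (12/29) × (5/29) × (21/29) × (11/29) ≈ 0.00507401
negative: (83/112) × (29/83) × (37/83) × (43/83) × (15/83) ≈ 0.010807
P(negative | x) = 0.010807 / 0.01588101 ≈ 0.680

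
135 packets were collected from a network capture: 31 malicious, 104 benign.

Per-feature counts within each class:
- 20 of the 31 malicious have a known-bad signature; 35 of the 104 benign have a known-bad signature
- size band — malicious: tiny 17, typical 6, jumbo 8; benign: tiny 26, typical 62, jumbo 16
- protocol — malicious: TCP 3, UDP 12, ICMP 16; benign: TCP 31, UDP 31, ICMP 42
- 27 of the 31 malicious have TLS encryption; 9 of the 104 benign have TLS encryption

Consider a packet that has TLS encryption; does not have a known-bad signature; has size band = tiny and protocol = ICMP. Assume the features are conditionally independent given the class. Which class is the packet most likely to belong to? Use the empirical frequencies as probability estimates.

malicious: (31/135) × (11/31) × (17/31) × (16/31) × (27/31) ≈ 0.0200866
benign: (104/135) × (69/104) × (26/104) × (42/104) × (9/104) ≈ 0.00446561
Highest score → malicious.

malicious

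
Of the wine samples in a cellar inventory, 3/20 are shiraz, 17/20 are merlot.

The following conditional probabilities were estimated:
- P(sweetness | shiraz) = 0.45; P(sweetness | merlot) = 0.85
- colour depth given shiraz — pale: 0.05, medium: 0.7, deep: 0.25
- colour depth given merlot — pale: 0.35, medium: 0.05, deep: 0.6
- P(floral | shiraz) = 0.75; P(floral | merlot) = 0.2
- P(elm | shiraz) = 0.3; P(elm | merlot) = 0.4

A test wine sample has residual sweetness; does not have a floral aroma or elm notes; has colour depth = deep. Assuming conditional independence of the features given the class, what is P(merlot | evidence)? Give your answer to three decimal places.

shiraz: 0.15 × 0.45 × 0.25 × (1−0.75) × (1−0.3) = 0.002953125
merlot: 0.85 × 0.85 × 0.6 × (1−0.2) × (1−0.4) = 0.20808
P(merlot | x) = 0.20808 / 0.211033125 ≈ 0.986

0.986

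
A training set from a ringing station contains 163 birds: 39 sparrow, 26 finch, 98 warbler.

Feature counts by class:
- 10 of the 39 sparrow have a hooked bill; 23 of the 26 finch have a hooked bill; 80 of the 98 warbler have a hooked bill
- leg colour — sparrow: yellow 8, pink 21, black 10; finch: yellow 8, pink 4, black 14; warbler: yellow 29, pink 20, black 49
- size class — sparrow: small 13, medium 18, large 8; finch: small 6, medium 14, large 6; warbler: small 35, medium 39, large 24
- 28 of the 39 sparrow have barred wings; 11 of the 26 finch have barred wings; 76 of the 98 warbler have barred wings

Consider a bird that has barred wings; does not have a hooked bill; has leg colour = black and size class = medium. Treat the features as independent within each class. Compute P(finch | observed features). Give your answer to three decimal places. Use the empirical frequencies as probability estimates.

0.066

sparrow: (39/163) × (29/39) × (10/39) × (18/39) × (28/39) ≈ 0.0151164
finch: (26/163) × (3/26) × (14/26) × (14/26) × (11/26) ≈ 0.00225768
warbler: (98/163) × (18/98) × (49/98) × (39/98) × (76/98) ≈ 0.0170404
P(finch | x) = 0.00225768 / 0.03441448 ≈ 0.066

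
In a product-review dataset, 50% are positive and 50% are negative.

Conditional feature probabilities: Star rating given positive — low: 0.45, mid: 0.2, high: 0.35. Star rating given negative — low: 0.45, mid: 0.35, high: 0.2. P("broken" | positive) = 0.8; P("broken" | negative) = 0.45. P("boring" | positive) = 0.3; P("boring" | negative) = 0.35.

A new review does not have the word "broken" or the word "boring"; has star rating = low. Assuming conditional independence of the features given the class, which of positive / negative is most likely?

negative

positive: 0.5 × 0.45 × (1−0.8) × (1−0.3) = 0.0315
negative: 0.5 × 0.45 × (1−0.45) × (1−0.35) = 0.0804375
Highest score → negative.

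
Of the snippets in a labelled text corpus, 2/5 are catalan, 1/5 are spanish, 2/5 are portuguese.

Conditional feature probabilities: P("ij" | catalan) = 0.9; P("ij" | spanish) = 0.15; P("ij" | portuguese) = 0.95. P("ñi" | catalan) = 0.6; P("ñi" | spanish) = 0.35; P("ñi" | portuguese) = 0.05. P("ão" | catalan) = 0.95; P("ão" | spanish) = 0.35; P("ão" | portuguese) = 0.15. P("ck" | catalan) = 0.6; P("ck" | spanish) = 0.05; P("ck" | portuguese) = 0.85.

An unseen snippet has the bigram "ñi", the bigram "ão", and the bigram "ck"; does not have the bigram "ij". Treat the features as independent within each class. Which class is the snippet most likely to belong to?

catalan

catalan: 0.4 × (1−0.9) × 0.6 × 0.95 × 0.6 = 0.01368
spanish: 0.2 × (1−0.15) × 0.35 × 0.35 × 0.05 = 0.00104125
portuguese: 0.4 × (1−0.95) × 0.05 × 0.15 × 0.85 = 0.0001275
Highest score → catalan.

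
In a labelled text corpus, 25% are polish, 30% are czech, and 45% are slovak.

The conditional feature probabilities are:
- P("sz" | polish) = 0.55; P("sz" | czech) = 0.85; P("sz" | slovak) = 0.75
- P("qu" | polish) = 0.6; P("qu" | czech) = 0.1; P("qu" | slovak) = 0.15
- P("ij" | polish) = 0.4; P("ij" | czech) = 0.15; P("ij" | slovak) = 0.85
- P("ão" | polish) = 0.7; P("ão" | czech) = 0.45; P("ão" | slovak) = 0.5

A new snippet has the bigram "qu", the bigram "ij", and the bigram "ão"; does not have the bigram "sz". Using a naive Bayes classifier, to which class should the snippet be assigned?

polish: 0.25 × (1−0.55) × 0.6 × 0.4 × 0.7 = 0.0189
czech: 0.3 × (1−0.85) × 0.1 × 0.15 × 0.45 = 0.00030375
slovak: 0.45 × (1−0.75) × 0.15 × 0.85 × 0.5 = 0.007171875
Highest score → polish.

polish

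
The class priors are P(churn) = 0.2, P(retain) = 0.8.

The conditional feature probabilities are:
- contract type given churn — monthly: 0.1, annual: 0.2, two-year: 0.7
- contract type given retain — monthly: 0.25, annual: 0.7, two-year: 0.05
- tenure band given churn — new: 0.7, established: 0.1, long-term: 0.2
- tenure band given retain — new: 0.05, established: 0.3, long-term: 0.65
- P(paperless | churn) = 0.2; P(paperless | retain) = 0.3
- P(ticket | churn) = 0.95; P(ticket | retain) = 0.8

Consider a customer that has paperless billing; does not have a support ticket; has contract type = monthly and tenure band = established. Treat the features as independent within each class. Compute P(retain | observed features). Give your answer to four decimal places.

churn: 0.2 × 0.1 × 0.1 × 0.2 × (1−0.95) = 0.00002
retain: 0.8 × 0.25 × 0.3 × 0.3 × (1−0.8) = 0.0036
P(retain | x) = 0.0036 / 0.00362 ≈ 0.9945

0.9945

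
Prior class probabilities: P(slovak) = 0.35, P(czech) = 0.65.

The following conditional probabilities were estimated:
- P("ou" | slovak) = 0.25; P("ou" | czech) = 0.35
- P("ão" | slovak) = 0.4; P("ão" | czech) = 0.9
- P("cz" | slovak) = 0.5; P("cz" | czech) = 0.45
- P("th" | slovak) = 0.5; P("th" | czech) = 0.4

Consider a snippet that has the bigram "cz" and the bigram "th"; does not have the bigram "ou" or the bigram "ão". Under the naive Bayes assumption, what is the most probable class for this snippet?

slovak: 0.35 × (1−0.25) × (1−0.4) × 0.5 × 0.5 = 0.039375
czech: 0.65 × (1−0.35) × (1−0.9) × 0.45 × 0.4 = 0.007605
Highest score → slovak.

slovak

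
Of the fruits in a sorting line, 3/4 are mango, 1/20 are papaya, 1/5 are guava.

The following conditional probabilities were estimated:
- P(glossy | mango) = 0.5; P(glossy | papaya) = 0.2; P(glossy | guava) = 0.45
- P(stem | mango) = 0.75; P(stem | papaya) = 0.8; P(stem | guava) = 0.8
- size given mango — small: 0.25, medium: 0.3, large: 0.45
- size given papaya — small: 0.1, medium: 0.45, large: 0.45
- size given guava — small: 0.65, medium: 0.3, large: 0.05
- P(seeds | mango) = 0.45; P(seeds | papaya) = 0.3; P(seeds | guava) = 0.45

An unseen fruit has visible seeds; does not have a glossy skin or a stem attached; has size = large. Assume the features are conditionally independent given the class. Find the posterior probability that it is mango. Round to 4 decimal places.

mango: 0.75 × (1−0.5) × (1−0.75) × 0.45 × 0.45 = 0.018984375
papaya: 0.05 × (1−0.2) × (1−0.8) × 0.45 × 0.3 = 0.00108
guava: 0.2 × (1−0.45) × (1−0.8) × 0.05 × 0.45 = 0.000495
P(mango | x) = 0.018984375 / 0.020559375 ≈ 0.9234

0.9234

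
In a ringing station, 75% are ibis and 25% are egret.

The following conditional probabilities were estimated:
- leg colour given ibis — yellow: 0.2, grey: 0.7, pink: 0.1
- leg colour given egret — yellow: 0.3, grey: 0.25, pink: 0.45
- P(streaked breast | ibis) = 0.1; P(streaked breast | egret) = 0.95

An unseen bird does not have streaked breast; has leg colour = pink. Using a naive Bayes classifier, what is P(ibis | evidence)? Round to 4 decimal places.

ibis: 0.75 × 0.1 × (1−0.1) = 0.0675
egret: 0.25 × 0.45 × (1−0.95) = 0.005625
P(ibis | x) = 0.0675 / 0.073125 ≈ 0.9231

0.9231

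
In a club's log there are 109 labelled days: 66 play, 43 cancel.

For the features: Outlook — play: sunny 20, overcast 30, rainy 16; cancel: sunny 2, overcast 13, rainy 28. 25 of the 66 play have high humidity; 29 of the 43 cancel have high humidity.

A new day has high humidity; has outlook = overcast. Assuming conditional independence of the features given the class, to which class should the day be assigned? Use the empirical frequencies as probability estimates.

play

play: (66/109) × (30/66) × (25/66) ≈ 0.104254
cancel: (43/109) × (13/43) × (29/43) ≈ 0.0804352
Highest score → play.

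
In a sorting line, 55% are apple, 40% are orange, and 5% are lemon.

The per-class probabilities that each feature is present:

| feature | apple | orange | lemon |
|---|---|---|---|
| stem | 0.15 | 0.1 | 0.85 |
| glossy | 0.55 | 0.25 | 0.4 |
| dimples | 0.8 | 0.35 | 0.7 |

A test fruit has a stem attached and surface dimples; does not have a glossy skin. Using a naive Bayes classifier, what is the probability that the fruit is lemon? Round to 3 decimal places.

apple: 0.55 × 0.15 × (1−0.55) × 0.8 = 0.0297
orange: 0.4 × 0.1 × (1−0.25) × 0.35 = 0.0105
lemon: 0.05 × 0.85 × (1−0.4) × 0.7 = 0.01785
P(lemon | x) = 0.01785 / 0.05805 ≈ 0.307

0.307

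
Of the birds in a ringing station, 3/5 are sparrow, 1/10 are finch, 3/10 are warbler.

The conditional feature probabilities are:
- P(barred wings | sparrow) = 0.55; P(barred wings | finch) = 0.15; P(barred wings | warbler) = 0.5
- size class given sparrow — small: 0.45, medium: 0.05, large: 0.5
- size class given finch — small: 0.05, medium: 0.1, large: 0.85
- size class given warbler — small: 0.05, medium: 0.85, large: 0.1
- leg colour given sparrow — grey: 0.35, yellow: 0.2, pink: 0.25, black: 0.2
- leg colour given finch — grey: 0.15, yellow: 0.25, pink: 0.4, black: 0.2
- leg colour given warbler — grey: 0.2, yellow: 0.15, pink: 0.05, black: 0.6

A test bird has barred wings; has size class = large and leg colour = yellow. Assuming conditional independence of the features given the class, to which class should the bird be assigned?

sparrow

sparrow: 0.6 × 0.55 × 0.5 × 0.2 = 0.033
finch: 0.1 × 0.15 × 0.85 × 0.25 = 0.0031875
warbler: 0.3 × 0.5 × 0.1 × 0.15 = 0.00225
Highest score → sparrow.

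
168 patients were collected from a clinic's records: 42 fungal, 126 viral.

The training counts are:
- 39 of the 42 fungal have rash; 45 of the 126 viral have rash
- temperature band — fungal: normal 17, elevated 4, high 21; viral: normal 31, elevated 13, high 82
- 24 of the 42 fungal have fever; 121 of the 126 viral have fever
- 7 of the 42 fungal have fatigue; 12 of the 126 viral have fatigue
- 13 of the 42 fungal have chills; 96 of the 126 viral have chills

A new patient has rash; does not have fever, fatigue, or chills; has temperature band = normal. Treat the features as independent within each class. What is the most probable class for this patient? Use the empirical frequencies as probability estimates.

fungal

fungal: (42/168) × (39/42) × (17/42) × (18/42) × (35/42) × (29/42) ≈ 0.023171
viral: (126/168) × (45/126) × (31/126) × (5/126) × (114/126) × (30/126) ≈ 0.000563351
Highest score → fungal.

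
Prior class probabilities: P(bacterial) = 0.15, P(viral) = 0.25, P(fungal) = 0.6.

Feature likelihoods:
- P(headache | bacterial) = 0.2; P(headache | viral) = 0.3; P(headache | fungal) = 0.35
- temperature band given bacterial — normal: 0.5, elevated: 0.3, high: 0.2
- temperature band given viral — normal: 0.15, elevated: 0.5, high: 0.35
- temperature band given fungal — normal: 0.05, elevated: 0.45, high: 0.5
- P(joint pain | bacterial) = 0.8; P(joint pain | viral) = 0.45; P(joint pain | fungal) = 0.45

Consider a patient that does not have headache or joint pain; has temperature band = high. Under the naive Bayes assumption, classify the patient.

bacterial: 0.15 × (1−0.2) × 0.2 × (1−0.8) = 0.0048
viral: 0.25 × (1−0.3) × 0.35 × (1−0.45) = 0.0336875
fungal: 0.6 × (1−0.35) × 0.5 × (1−0.45) = 0.10725
Highest score → fungal.

fungal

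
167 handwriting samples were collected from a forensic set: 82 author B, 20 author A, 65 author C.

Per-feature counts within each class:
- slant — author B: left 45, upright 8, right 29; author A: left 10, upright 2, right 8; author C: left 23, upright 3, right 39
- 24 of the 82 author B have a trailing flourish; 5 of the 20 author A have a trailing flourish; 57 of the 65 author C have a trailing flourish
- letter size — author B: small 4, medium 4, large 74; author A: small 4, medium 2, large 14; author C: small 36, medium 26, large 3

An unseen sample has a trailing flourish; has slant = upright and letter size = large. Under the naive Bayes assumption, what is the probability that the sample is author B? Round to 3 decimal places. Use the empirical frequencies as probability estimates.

author B: (82/167) × (8/82) × (24/82) × (74/82) ≈ 0.0126529
author A: (20/167) × (2/20) × (5/20) × (14/20) ≈ 0.00209581
author C: (65/167) × (3/65) × (57/65) × (3/65) ≈ 0.000727067
P(author B | x) = 0.0126529 / 0.015475777 ≈ 0.818

0.818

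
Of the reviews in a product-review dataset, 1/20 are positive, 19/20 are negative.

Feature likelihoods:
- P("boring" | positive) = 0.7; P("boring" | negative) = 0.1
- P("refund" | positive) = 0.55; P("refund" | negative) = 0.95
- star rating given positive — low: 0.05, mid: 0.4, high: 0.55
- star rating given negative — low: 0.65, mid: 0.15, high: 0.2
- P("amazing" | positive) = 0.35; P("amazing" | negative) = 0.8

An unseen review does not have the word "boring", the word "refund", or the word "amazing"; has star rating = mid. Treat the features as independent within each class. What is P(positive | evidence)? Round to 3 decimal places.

positive: 0.05 × (1−0.7) × (1−0.55) × 0.4 × (1−0.35) = 0.001755
negative: 0.95 × (1−0.1) × (1−0.95) × 0.15 × (1−0.8) = 0.0012825
P(positive | x) = 0.001755 / 0.0030375 ≈ 0.578

0.578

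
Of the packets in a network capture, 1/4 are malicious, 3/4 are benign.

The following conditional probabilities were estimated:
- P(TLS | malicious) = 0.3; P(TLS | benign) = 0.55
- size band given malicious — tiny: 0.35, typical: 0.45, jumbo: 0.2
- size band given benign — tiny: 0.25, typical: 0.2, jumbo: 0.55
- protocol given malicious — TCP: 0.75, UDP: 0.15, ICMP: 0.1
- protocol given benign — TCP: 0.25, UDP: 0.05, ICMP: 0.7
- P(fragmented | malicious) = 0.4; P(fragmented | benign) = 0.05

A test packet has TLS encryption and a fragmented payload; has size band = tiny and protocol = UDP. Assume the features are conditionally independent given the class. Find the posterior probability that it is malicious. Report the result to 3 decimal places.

0.859

malicious: 0.25 × 0.3 × 0.35 × 0.15 × 0.4 = 0.001575
benign: 0.75 × 0.55 × 0.25 × 0.05 × 0.05 = 0.0002578125
P(malicious | x) = 0.001575 / 0.0018328125 ≈ 0.859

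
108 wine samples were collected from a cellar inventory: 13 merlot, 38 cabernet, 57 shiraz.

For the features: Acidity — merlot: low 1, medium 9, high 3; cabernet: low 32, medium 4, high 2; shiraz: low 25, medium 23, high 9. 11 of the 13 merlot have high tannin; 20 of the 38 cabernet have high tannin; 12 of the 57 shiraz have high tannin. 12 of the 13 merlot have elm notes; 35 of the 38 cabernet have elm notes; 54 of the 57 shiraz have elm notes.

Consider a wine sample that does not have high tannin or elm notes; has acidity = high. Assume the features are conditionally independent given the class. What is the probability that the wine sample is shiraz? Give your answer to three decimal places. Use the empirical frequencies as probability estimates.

merlot: (13/108) × (3/13) × (2/13) × (1/13) ≈ 0.000328731
cabernet: (38/108) × (2/38) × (18/38) × (3/38) ≈ 0.000692521
shiraz: (57/108) × (9/57) × (45/57) × (3/57) ≈ 0.0034626
P(shiraz | x) = 0.0034626 / 0.004483852 ≈ 0.772

0.772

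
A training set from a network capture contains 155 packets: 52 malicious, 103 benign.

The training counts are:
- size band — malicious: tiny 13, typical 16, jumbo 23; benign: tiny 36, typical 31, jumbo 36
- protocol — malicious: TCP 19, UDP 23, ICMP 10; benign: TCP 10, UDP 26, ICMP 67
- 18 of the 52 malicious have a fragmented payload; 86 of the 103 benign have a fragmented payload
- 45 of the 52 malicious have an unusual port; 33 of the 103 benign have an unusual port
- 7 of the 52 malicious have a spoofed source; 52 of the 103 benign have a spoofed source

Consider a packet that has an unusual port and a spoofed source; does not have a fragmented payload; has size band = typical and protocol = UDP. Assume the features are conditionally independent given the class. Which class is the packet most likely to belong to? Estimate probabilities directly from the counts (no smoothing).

malicious

malicious: (52/155) × (16/52) × (23/52) × (34/52) × (45/52) × (7/52) ≈ 0.0034777
benign: (103/155) × (31/103) × (26/103) × (17/103) × (33/103) × (52/103) ≈ 0.00134779
Highest score → malicious.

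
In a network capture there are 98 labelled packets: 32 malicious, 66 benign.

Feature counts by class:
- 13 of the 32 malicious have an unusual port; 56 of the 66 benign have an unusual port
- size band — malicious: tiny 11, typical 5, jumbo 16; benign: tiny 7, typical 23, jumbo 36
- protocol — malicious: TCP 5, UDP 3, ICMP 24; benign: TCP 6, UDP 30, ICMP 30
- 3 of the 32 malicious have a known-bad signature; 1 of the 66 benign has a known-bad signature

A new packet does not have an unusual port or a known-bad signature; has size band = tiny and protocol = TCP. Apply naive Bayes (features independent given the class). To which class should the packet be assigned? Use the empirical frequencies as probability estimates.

malicious: (32/98) × (19/32) × (11/32) × (5/32) × (29/32) ≈ 0.00943709
benign: (66/98) × (10/66) × (7/66) × (6/66) × (65/66) ≈ 0.000968958
Highest score → malicious.

malicious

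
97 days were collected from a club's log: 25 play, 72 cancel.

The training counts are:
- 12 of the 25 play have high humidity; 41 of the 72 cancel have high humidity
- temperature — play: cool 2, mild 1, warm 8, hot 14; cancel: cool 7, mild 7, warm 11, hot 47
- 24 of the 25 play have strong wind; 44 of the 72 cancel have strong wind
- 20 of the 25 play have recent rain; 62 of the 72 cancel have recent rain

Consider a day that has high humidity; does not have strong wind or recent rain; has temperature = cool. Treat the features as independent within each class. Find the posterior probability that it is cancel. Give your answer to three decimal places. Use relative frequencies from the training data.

0.966

play: (25/97) × (12/25) × (2/25) × (1/25) × (5/25) ≈ 0.0000791753
cancel: (72/97) × (41/72) × (7/72) × (28/72) × (10/72) ≈ 0.00221958
P(cancel | x) = 0.00221958 / 0.0022987553 ≈ 0.966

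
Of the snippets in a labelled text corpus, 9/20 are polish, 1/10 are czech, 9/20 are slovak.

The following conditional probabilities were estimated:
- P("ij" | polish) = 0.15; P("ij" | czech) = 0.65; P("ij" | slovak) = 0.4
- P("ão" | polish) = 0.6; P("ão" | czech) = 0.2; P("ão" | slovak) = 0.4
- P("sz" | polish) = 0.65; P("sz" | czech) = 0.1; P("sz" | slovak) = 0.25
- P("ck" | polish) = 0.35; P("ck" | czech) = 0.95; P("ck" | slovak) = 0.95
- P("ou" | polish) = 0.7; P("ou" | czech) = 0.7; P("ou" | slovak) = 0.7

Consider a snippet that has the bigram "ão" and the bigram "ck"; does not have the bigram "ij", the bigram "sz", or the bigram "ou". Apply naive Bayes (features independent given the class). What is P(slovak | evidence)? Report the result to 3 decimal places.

0.693

polish: 0.45 × (1−0.15) × 0.6 × (1−0.65) × 0.35 × (1−0.7) = 0.008434125
czech: 0.1 × (1−0.65) × 0.2 × (1−0.1) × 0.95 × (1−0.7) = 0.0017955
slovak: 0.45 × (1−0.4) × 0.4 × (1−0.25) × 0.95 × (1−0.7) = 0.023085
P(slovak | x) = 0.023085 / 0.033314625 ≈ 0.693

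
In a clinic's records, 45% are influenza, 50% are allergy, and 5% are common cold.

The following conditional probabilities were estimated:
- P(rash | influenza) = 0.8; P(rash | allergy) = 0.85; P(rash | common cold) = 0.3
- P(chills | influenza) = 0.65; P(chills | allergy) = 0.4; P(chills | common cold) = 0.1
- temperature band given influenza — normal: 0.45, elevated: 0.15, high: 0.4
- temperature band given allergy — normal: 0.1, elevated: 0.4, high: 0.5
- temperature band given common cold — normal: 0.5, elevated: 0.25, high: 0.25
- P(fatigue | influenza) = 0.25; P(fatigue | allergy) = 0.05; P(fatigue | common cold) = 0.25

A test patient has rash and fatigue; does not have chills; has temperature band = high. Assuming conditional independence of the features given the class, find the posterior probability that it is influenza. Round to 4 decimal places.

influenza: 0.45 × 0.8 × (1−0.65) × 0.4 × 0.25 = 0.0126
allergy: 0.5 × 0.85 × (1−0.4) × 0.5 × 0.05 = 0.006375
common cold: 0.05 × 0.3 × (1−0.1) × 0.25 × 0.25 = 0.00084375
P(influenza | x) = 0.0126 / 0.01981875 ≈ 0.6358

0.6358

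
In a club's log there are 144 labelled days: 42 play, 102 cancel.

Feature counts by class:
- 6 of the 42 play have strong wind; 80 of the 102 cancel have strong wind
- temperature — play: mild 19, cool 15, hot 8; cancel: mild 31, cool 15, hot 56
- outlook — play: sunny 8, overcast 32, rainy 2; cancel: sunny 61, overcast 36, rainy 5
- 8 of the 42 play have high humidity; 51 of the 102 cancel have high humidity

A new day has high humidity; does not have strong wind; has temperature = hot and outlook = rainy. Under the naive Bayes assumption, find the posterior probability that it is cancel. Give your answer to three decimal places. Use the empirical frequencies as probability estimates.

play: (42/144) × (36/42) × (8/42) × (2/42) × (8/42) ≈ 0.000431919
cancel: (102/144) × (22/102) × (56/102) × (5/102) × (51/102) ≈ 0.00205583
P(cancel | x) = 0.00205583 / 0.002487749 ≈ 0.826

0.826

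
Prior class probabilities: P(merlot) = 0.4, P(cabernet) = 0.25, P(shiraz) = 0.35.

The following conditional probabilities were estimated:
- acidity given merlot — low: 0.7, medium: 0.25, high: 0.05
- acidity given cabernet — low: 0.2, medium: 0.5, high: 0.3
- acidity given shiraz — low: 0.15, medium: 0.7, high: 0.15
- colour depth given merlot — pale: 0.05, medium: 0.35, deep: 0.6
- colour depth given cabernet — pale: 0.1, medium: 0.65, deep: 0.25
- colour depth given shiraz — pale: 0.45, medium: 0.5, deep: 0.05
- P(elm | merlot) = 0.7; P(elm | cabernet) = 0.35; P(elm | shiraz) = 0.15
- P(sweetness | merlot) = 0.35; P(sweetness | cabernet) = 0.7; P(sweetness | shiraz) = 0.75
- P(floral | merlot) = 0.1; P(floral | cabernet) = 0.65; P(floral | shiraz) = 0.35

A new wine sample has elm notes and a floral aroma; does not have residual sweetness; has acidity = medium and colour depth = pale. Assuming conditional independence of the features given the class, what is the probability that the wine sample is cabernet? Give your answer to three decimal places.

0.338

merlot: 0.4 × 0.25 × 0.05 × 0.7 × (1−0.35) × 0.1 = 0.0002275
cabernet: 0.25 × 0.5 × 0.1 × 0.35 × (1−0.7) × 0.65 = 0.000853125
shiraz: 0.35 × 0.7 × 0.45 × 0.15 × (1−0.75) × 0.35 = 0.00144703125
P(cabernet | x) = 0.000853125 / 0.00252765625 ≈ 0.338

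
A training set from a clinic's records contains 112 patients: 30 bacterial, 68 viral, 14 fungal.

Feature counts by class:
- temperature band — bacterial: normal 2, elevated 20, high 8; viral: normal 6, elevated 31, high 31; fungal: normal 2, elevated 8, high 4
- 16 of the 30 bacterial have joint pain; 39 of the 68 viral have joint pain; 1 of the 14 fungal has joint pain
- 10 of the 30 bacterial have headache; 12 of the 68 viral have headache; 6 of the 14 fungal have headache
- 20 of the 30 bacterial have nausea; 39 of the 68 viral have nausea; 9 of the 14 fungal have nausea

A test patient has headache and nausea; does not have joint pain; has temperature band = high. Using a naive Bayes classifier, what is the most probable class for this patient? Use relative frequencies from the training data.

bacterial: (30/112) × (8/30) × (14/30) × (10/30) × (20/30) ≈ 0.00740741
viral: (68/112) × (31/68) × (29/68) × (12/68) × (39/68) ≈ 0.0119471
fungal: (14/112) × (4/14) × (13/14) × (6/14) × (9/14) ≈ 0.00913682
Highest score → viral.

viral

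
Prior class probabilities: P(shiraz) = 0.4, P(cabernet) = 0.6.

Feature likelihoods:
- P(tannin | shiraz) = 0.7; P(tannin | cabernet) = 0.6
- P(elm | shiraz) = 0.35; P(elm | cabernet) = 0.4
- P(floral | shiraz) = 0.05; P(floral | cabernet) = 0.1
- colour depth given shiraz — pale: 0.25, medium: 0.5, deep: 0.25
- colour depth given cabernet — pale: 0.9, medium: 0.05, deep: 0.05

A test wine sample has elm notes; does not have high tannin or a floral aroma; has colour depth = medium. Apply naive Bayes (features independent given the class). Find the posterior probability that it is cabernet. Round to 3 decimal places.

0.178

shiraz: 0.4 × (1−0.7) × 0.35 × (1−0.05) × 0.5 = 0.01995
cabernet: 0.6 × (1−0.6) × 0.4 × (1−0.1) × 0.05 = 0.00432
P(cabernet | x) = 0.00432 / 0.02427 ≈ 0.178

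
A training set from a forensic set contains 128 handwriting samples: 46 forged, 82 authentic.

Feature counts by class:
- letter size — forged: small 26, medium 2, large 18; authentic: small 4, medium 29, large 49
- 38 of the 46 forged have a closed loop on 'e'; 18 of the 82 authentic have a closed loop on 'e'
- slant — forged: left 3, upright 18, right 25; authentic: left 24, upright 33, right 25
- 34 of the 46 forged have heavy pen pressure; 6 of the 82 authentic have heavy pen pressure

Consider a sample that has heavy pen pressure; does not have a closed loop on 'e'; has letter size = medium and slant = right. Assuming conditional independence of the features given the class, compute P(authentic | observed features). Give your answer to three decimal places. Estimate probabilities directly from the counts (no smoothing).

forged: (46/128) × (2/46) × (8/46) × (25/46) × (34/46) ≈ 0.00109158
authentic: (82/128) × (29/82) × (64/82) × (25/82) × (6/82) ≈ 0.00394473
P(authentic | x) = 0.00394473 / 0.00503631 ≈ 0.783

0.783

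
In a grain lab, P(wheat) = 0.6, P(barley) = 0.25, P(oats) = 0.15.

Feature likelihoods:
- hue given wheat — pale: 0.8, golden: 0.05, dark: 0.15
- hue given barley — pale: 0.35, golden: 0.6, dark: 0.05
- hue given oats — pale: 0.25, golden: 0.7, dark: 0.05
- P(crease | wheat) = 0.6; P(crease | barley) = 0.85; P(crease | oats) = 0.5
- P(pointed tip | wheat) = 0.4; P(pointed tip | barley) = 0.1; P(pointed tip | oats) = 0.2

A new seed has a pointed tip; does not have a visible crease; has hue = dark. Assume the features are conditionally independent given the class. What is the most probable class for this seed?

wheat

wheat: 0.6 × 0.15 × (1−0.6) × 0.4 = 0.0144
barley: 0.25 × 0.05 × (1−0.85) × 0.1 = 0.0001875
oats: 0.15 × 0.05 × (1−0.5) × 0.2 = 0.00075
Highest score → wheat.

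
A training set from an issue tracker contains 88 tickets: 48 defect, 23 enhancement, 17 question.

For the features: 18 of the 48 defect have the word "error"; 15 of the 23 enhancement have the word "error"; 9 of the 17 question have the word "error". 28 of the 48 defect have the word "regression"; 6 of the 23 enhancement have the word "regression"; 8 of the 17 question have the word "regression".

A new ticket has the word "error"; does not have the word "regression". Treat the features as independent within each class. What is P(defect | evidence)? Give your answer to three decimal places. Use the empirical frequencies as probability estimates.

defect: (48/88) × (18/48) × (20/48) ≈ 0.0852273
enhancement: (23/88) × (15/23) × (17/23) ≈ 0.125988
question: (17/88) × (9/17) × (9/17) ≈ 0.0541444
P(defect | x) = 0.0852273 / 0.2653597 ≈ 0.321

0.321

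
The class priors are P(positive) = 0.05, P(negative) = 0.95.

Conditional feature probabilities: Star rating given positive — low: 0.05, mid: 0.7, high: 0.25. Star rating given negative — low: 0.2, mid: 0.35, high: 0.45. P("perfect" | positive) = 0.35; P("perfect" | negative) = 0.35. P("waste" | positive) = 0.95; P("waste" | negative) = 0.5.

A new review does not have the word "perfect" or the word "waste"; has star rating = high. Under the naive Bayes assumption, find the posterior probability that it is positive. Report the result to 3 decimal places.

0.003

positive: 0.05 × 0.25 × (1−0.35) × (1−0.95) = 0.00040625
negative: 0.95 × 0.45 × (1−0.35) × (1−0.5) = 0.1389375
P(positive | x) = 0.00040625 / 0.13934375 ≈ 0.003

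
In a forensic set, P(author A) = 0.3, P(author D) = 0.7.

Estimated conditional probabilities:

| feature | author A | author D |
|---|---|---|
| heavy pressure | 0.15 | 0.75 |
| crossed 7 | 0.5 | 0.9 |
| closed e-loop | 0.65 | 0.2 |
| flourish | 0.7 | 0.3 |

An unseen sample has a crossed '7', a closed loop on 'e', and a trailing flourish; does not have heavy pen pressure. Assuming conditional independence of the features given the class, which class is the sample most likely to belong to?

author A: 0.3 × (1−0.15) × 0.5 × 0.65 × 0.7 = 0.0580125
author D: 0.7 × (1−0.75) × 0.9 × 0.2 × 0.3 = 0.00945
Highest score → author A.

author A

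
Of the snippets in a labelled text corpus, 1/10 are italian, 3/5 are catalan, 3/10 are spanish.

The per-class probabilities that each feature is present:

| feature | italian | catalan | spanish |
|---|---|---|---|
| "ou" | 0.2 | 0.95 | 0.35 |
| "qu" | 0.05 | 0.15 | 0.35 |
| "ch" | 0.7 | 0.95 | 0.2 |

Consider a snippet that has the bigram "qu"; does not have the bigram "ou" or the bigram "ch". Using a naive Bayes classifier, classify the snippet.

italian: 0.1 × (1−0.2) × 0.05 × (1−0.7) = 0.0012
catalan: 0.6 × (1−0.95) × 0.15 × (1−0.95) = 0.000225
spanish: 0.3 × (1−0.35) × 0.35 × (1−0.2) = 0.0546
Highest score → spanish.

spanish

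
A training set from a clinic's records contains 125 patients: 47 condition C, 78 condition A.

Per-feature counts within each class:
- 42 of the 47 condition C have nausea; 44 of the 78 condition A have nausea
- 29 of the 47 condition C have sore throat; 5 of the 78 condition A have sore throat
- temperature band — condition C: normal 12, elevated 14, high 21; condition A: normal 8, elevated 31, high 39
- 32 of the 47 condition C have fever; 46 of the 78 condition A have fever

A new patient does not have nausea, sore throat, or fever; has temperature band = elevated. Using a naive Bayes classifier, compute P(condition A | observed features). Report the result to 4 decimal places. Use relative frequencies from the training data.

condition C: (47/125) × (5/47) × (18/47) × (14/47) × (15/47) ≈ 0.00145632
condition A: (78/125) × (34/78) × (73/78) × (31/78) × (32/78) ≈ 0.0415068
P(condition A | x) = 0.0415068 / 0.04296312 ≈ 0.9661

0.9661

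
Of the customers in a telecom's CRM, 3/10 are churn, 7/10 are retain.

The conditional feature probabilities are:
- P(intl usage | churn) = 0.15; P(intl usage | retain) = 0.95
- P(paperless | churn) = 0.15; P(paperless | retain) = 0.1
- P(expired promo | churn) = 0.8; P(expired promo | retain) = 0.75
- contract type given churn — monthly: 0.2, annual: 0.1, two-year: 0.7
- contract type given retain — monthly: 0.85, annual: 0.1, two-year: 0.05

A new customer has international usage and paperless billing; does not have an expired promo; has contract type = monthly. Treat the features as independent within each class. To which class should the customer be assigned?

churn: 0.3 × 0.15 × 0.15 × (1−0.8) × 0.2 = 0.00027
retain: 0.7 × 0.95 × 0.1 × (1−0.75) × 0.85 = 0.01413125
Highest score → retain.

retain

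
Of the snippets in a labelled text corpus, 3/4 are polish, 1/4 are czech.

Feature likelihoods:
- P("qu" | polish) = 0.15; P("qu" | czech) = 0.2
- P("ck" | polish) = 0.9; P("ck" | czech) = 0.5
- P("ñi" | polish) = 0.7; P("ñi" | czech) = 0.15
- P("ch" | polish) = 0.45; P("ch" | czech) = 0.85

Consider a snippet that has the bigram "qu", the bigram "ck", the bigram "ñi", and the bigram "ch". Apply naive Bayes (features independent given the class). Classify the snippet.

polish

polish: 0.75 × 0.15 × 0.9 × 0.7 × 0.45 = 0.03189375
czech: 0.25 × 0.2 × 0.5 × 0.15 × 0.85 = 0.0031875
Highest score → polish.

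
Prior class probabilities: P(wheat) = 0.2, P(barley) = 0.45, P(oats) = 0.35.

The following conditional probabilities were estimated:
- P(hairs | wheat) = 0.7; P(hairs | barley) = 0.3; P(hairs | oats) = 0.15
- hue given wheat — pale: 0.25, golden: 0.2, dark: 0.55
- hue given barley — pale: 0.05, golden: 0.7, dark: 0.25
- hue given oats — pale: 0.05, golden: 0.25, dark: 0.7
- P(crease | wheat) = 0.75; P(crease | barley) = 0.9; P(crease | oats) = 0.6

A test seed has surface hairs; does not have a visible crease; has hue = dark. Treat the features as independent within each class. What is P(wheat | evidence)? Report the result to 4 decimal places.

wheat: 0.2 × 0.7 × 0.55 × (1−0.75) = 0.01925
barley: 0.45 × 0.3 × 0.25 × (1−0.9) = 0.003375
oats: 0.35 × 0.15 × 0.7 × (1−0.6) = 0.0147
P(wheat | x) = 0.01925 / 0.037325 ≈ 0.5157

0.5157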